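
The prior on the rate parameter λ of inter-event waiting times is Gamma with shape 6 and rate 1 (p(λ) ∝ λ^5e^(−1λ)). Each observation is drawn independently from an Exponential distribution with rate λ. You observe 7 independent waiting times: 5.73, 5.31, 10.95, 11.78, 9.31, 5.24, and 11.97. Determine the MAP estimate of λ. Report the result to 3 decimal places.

The Exponential(rate=λ) likelihood is ∝ λ^n e^(−λΣtᵢ). Here n = 7 and Σtᵢ = 5.73 + 5.31 + 10.95 + 11.78 + 9.31 + 5.24 + 11.97 = 60.29.
Posterior ∝ λ^5e^(−1λ) · λ^7e^(−60.29λ) = λ^12e^(−61.29λ), i.e. Gamma(13, 61.29).
Mode = (a−1)/b = 12/61.29 ≈ 0.196.

λ̂_MAP = 0.196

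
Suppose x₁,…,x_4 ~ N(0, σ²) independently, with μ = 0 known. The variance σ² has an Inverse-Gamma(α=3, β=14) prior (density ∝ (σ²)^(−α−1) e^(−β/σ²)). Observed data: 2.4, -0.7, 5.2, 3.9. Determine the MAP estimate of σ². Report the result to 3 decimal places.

σ̂²_MAP = 6.375

Sum of squared deviations about the known mean: SS = (2.4−0)² + (-0.7−0)² + (5.2−0)² + (3.9−0)² = 48.5.
The Normal likelihood contributes (σ²)^(−n/2) exp(−SS/(2σ²)), so the posterior is Inverse-Gamma(α + n/2, β + SS/2) = Inverse-Gamma(5, 38.25).
The mode of Inverse-Gamma(a, b) is b/(a+1) = 38.25/6 ≈ 6.375.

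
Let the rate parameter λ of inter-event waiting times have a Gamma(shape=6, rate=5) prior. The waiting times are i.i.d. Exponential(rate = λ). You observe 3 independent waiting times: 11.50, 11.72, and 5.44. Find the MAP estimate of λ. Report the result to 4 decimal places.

The Exponential(rate=λ) likelihood is ∝ λ^n e^(−λΣtᵢ). Here n = 3 and Σtᵢ = 11.50 + 11.72 + 5.44 = 28.66.
Posterior ∝ λ^5e^(−5λ) · λ^3e^(−28.66λ) = λ^8e^(−33.66λ), i.e. Gamma(9, 33.66).
Mode = (a−1)/b = 8/33.66 ≈ 0.2377.

λ̂_MAP = 0.2377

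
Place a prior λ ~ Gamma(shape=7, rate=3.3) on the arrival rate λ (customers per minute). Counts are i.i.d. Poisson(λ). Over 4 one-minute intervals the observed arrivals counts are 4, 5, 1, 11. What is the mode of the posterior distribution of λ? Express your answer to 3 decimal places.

λ̂_MAP = 3.699

Σxᵢ = 4+5+1+11 = 21, with n = 4.
Posterior ∝ λ^6e^(−3.3λ) · λ^21e^(−4λ) = λ^27e^(−7.3λ), i.e. Gamma(shape=28, rate=7.3).
The mode of a Gamma(a, b) with a ≥ 1 (shape–rate) is (a−1)/b = 27/7.3 ≈ 3.699.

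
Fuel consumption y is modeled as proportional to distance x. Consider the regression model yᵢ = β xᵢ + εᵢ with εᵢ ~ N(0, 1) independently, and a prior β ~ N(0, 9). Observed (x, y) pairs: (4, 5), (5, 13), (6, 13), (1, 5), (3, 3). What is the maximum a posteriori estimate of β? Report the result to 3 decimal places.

β̂_MAP = 2.032

log p(β | y) = −Σ(yᵢ − βxᵢ)²/(2·1) − β²/(2·9) + const.
Setting the derivative to zero: Σxᵢ(yᵢ − βxᵢ)/1 − β/9 = 0, so β = Σxᵢyᵢ / (Σxᵢ² + σ²/τ²).
Σxᵢyᵢ = 4·5 + 5·13 + 6·13 + 1·5 + 3·3 = 177; Σxᵢ² = 87; σ²/τ² = 1/9.
β̂_MAP = 177 / (87 + 1/9) = 177/(784/9) = 1593/784 ≈ 2.032.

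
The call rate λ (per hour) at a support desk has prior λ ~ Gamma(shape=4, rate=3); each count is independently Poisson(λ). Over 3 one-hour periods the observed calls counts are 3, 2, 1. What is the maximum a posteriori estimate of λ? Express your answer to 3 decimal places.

Σxᵢ = 3+2+1 = 6, with n = 3.
Posterior ∝ λ^3e^(−3λ) · λ^6e^(−3λ) = λ^9e^(−6λ), i.e. Gamma(shape=10, rate=6).
The mode of a Gamma(a, b) with a ≥ 1 (shape–rate) is (a−1)/b = 9/6 ≈ 1.500.

λ̂_MAP = 1.500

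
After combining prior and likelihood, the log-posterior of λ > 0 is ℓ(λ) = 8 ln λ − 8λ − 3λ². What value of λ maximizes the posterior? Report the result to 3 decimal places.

ℓ'(λ) = 8/λ − 8 − 6λ. Setting this to zero and multiplying by λ: 6λ² + 8λ − 8 = 0.
λ = (−8 + √(8² + 4·6·8)) / (2·6) = (−8 + √256) / 12 = (−8 + 16)/12 = 2/3.
ℓ''(λ) = −8/λ² − 6 < 0, confirming a maximum.

λ̂_MAP = 0.667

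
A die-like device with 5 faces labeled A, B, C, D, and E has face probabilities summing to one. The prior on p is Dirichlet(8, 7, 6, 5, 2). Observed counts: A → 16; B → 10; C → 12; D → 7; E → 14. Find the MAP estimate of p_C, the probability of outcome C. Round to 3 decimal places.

The posterior is Dirichlet(αᵢ + nᵢ) = Dirichlet(24, 17, 18, 12, 16).
For a Dirichlet(a₁,…,a_K) with all aᵢ > 1, the mode has j-th component (aⱼ − 1)/(Σaᵢ − K).
Here Σaᵢ = 87 and K = 5, so p_C = (18 − 1)/(87 − 5) = 17/82 ≈ 0.207.

MAP estimate of p_C = 0.207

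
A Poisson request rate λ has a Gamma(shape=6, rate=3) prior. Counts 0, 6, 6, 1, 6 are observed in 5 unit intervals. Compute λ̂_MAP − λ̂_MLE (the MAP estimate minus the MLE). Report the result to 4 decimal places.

MAP − MLE = -0.8000

Σxᵢ = 19. Posterior is Gamma(25, 8); MAP = (25−1)/8 = 24/8 ≈ 3.00000.
MLE = x̄ = 19/5 ≈ 3.80000.
Difference = 24/8 − 19/5 = -4/5 ≈ -0.8000.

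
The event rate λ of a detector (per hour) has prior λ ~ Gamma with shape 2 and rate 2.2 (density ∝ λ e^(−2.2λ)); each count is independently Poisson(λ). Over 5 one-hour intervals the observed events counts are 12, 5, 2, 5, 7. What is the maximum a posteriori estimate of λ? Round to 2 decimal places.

λ̂_MAP = 4.44

Σxᵢ = 12+5+2+5+7 = 31, with n = 5.
Posterior ∝ λe^(−2.2λ) · λ^31e^(−5λ) = λ^32e^(−7.2λ), i.e. Gamma(shape=33, rate=7.2).
The mode of a Gamma(a, b) with a ≥ 1 (shape–rate) is (a−1)/b = 32/7.2 ≈ 4.44.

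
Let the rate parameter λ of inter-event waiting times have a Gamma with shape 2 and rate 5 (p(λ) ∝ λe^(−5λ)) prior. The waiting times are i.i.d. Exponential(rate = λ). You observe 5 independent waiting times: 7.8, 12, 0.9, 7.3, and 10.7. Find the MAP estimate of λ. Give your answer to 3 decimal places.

The Exponential(rate=λ) likelihood is ∝ λ^n e^(−λΣtᵢ). Here n = 5 and Σtᵢ = 7.8 + 12 + 0.9 + 7.3 + 10.7 = 38.7.
Posterior ∝ λe^(−5λ) · λ^5e^(−38.7λ) = λ^6e^(−43.7λ), i.e. Gamma(7, 43.7).
Mode = (a−1)/b = 6/43.7 ≈ 0.137.

λ̂_MAP = 0.137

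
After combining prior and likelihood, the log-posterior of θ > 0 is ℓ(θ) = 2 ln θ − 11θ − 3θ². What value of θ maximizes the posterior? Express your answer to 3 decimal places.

ℓ'(θ) = 2/θ − 11 − 6θ. Setting this to zero and multiplying by θ: 6θ² + 11θ − 2 = 0.
θ = (−11 + √(11² + 4·6·2)) / (2·6) = (−11 + √169) / 12 = (−11 + 13)/12 = 1/6.
ℓ''(θ) = −2/θ² − 6 < 0, confirming a maximum.

θ̂_MAP = 0.167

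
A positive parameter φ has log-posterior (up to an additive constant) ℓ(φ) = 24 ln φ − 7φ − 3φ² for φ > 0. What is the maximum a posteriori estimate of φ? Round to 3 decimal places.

ℓ'(φ) = 24/φ − 7 − 6φ. Setting this to zero and multiplying by φ: 6φ² + 7φ − 24 = 0.
φ = (−7 + √(7² + 4·6·24)) / (2·6) = (−7 + √625) / 12 = (−7 + 25)/12 = 3/2.
ℓ''(φ) = −24/φ² − 6 < 0, confirming a maximum.

φ̂_MAP = 1.500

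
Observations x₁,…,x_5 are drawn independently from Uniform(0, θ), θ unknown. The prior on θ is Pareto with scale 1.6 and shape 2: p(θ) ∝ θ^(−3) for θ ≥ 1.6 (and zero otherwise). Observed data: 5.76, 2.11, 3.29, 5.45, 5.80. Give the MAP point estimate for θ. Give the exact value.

θ̂_MAP = 5.80

The Uniform(0, θ) likelihood is θ^(−n) for θ ≥ max(xᵢ), zero otherwise. Here max(xᵢ) = 5.80.
Posterior ∝ θ^(−3) · θ^(−5) = θ^(−8) on θ ≥ max(1.6, 5.80) = 5.80.
This density is strictly decreasing in θ, so the posterior mode lies at the lower boundary of the support.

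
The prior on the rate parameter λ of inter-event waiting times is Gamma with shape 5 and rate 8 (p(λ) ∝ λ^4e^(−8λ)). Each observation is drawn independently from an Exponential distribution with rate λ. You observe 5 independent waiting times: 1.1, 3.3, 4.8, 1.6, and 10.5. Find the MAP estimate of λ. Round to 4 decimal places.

λ̂_MAP = 0.3072

The Exponential(rate=λ) likelihood is ∝ λ^n e^(−λΣtᵢ). Here n = 5 and Σtᵢ = 1.1 + 3.3 + 4.8 + 1.6 + 10.5 = 21.3.
Posterior ∝ λ^4e^(−8λ) · λ^5e^(−21.3λ) = λ^9e^(−29.3λ), i.e. Gamma(10, 29.3).
Mode = (a−1)/b = 9/29.3 ≈ 0.3072.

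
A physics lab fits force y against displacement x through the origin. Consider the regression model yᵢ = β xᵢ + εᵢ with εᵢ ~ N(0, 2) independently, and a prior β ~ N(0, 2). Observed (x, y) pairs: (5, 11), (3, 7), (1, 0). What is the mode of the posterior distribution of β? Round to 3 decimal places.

β̂_MAP = 2.111

log p(β | y) = −Σ(yᵢ − βxᵢ)²/(2·2) − β²/(2·2) + const.
Setting the derivative to zero: Σxᵢ(yᵢ − βxᵢ)/2 − β/2 = 0, so β = Σxᵢyᵢ / (Σxᵢ² + σ²/τ²).
Σxᵢyᵢ = 5·11 + 3·7 + 1·0 = 76; Σxᵢ² = 35; σ²/τ² = 1.
β̂_MAP = 76 / (35 + 1) = 76/36 ≈ 2.111.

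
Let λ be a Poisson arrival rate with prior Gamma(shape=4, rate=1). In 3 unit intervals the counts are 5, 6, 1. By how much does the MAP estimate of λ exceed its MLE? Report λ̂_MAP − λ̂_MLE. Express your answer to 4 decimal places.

MAP − MLE = -0.2500

Σxᵢ = 12. Posterior is Gamma(16, 4); MAP = (16−1)/4 = 15/4 ≈ 3.75000.
MLE = x̄ = 12/3 ≈ 4.00000.
Difference = 15/4 − 12/3 = -1/4 ≈ -0.2500.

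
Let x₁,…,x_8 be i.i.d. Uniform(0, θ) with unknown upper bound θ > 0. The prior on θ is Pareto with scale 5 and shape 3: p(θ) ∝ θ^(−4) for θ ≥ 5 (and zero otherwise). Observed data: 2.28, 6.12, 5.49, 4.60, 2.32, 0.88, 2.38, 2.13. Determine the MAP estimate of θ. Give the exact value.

θ̂_MAP = 6.12

The Uniform(0, θ) likelihood is θ^(−n) for θ ≥ max(xᵢ), zero otherwise. Here max(xᵢ) = 6.12.
Posterior ∝ θ^(−4) · θ^(−8) = θ^(−12) on θ ≥ max(5, 6.12) = 6.12.
This density is strictly decreasing in θ, so the posterior mode lies at the lower boundary of the support.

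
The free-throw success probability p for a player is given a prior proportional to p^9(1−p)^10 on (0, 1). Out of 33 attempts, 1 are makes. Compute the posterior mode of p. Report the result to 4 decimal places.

The prior density ∝ p^9(1−p)^10 is the kernel of Beta(10, 11).
Data: 1 success in 33 trials. The binomial likelihood contributes p(1−p)^32, so the posterior is Beta(10+1, 11+32) = Beta(11, 43).
For Beta(a, b) with a, b > 1 the mode is (a−1)/(a+b−2) = 10/52 ≈ 0.1923.

p̂_MAP = 0.1923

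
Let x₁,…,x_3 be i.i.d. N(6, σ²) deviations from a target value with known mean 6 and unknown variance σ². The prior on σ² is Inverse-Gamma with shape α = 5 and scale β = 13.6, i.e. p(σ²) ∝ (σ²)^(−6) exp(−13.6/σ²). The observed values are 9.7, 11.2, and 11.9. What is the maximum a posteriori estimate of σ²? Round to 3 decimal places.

Sum of squared deviations about the known mean: SS = (9.7−6)² + (11.2−6)² + (11.9−6)² = 75.54.
The Normal likelihood contributes (σ²)^(−n/2) exp(−SS/(2σ²)), so the posterior is Inverse-Gamma(α + n/2, β + SS/2) = Inverse-Gamma(6.5, 51.37).
The mode of Inverse-Gamma(a, b) is b/(a+1) = 51.37/7.5 ≈ 6.849.

σ̂²_MAP = 6.849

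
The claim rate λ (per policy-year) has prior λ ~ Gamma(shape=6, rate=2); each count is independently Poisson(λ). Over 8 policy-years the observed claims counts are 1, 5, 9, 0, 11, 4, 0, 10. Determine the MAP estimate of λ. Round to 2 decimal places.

λ̂_MAP = 4.50

Σxᵢ = 1+5+9+0+11+4+0+10 = 40, with n = 8.
Posterior ∝ λ^5e^(−2λ) · λ^40e^(−8λ) = λ^45e^(−10λ), i.e. Gamma(shape=46, rate=10).
The mode of a Gamma(a, b) with a ≥ 1 (shape–rate) is (a−1)/b = 45/10 ≈ 4.50.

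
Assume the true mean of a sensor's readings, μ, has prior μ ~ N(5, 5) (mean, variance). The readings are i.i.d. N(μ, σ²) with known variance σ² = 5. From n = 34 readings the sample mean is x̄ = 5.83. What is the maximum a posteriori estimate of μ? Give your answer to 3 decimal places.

n = 34, x̄ = 5.83.
For a Normal prior and Normal likelihood with known variance, the posterior is Normal; its mode equals its mean, the precision-weighted average.
Prior precision 1/σ₀² = 1/5 = 0.2; data precision n/σ² = 34/5 = 6.8.
μ̂ = (0.2·5 + 6.8·5.83) / (0.2 + 6.8) = 40.644/7 = 10161/1750 ≈ 5.806.

μ̂_MAP = 5.806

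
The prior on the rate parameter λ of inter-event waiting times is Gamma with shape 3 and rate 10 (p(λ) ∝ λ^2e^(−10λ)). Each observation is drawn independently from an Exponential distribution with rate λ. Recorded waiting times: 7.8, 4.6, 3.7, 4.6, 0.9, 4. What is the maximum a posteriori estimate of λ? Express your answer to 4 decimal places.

The Exponential(rate=λ) likelihood is ∝ λ^n e^(−λΣtᵢ). Here n = 6 and Σtᵢ = 7.8 + 4.6 + 3.7 + 4.6 + 0.9 + 4 = 25.6.
Posterior ∝ λ^2e^(−10λ) · λ^6e^(−25.6λ) = λ^8e^(−35.6λ), i.e. Gamma(9, 35.6).
Mode = (a−1)/b = 8/35.6 ≈ 0.2247.

λ̂_MAP = 0.2247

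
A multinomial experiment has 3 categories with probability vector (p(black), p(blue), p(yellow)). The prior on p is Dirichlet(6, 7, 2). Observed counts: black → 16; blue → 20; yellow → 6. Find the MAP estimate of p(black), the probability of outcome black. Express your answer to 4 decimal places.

The posterior is Dirichlet(αᵢ + nᵢ) = Dirichlet(22, 27, 8).
For a Dirichlet(a₁,…,a_K) with all aᵢ > 1, the mode has j-th component (aⱼ − 1)/(Σaᵢ − K).
Here Σaᵢ = 57 and K = 3, so p(black) = (22 − 1)/(57 − 3) = 21/54 ≈ 0.3889.

MAP estimate of p(black) = 0.3889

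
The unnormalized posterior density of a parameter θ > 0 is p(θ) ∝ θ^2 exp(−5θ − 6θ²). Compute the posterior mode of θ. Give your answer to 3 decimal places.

ℓ'(θ) = 2/θ − 5 − 12θ. Setting this to zero and multiplying by θ: 12θ² + 5θ − 2 = 0.
θ = (−5 + √(5² + 4·12·2)) / (2·12) = (−5 + √121) / 24 = (−5 + 11)/24 = 1/4.
ℓ''(θ) = −2/θ² − 12 < 0, confirming a maximum.

θ̂_MAP = 0.250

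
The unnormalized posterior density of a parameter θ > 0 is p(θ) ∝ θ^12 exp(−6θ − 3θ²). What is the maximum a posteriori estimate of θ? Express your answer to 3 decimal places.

ℓ'(θ) = 12/θ − 6 − 6θ. Setting this to zero and multiplying by θ: 6θ² + 6θ − 12 = 0.
θ = (−6 + √(6² + 4·6·12)) / (2·6) = (−6 + √324) / 12 = (−6 + 18)/12 = 1.
ℓ''(θ) = −12/θ² − 6 < 0, confirming a maximum.

θ̂_MAP = 1.000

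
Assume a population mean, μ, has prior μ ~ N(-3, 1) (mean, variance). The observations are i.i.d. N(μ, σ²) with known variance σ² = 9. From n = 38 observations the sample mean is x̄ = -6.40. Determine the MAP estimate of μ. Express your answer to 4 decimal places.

μ̂_MAP = -5.7489

n = 38, x̄ = -6.40.
For a Normal prior and Normal likelihood with known variance, the posterior is Normal; its mode equals its mean, the precision-weighted average.
Prior precision 1/σ₀² = 1/1 = 1; data precision n/σ² = 38/9.
μ̂ = (1·(-3) + (38/9)·(-6.4)) / (1 + 38/9) = (-1351/45)/(47/9) = -1351/235 ≈ -5.7489.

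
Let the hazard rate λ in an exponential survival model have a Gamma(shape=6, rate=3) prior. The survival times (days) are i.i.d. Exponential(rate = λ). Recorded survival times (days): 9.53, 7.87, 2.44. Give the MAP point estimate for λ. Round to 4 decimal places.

λ̂_MAP = 0.3503

The Exponential(rate=λ) likelihood is ∝ λ^n e^(−λΣtᵢ). Here n = 3 and Σtᵢ = 9.53 + 7.87 + 2.44 = 19.84.
Posterior ∝ λ^5e^(−3λ) · λ^3e^(−19.84λ) = λ^8e^(−22.84λ), i.e. Gamma(9, 22.84).
Mode = (a−1)/b = 8/22.84 ≈ 0.3503.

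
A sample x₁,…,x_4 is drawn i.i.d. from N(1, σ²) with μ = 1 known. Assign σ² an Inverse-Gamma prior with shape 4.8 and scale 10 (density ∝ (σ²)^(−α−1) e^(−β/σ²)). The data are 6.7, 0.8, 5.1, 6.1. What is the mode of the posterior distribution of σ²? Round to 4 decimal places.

Sum of squared deviations about the known mean: SS = (6.7−1)² + (0.8−1)² + (5.1−1)² + (6.1−1)² = 75.35.
The Normal likelihood contributes (σ²)^(−n/2) exp(−SS/(2σ²)), so the posterior is Inverse-Gamma(α + n/2, β + SS/2) = Inverse-Gamma(6.8, 47.675).
The mode of Inverse-Gamma(a, b) is b/(a+1) = 47.675/7.8 ≈ 6.1122.

σ̂²_MAP = 6.1122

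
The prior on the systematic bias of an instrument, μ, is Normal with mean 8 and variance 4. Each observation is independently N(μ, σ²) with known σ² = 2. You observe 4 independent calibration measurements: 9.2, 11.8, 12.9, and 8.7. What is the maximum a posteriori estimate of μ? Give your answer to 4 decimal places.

μ̂_MAP = 10.3556

n = 4; x̄ = (9.2 + 11.8 + 12.9 + 8.7)/4 = 42.6/4 = 10.65.
For a Normal prior and Normal likelihood with known variance, the posterior is Normal; its mode equals its mean, the precision-weighted average.
Prior precision 1/σ₀² = 1/4 = 0.25; data precision n/σ² = 4/2 = 2.
μ̂ = (0.25·8 + 2·10.65) / (0.25 + 2) = 23.3/2.25 = 466/45 ≈ 10.3556.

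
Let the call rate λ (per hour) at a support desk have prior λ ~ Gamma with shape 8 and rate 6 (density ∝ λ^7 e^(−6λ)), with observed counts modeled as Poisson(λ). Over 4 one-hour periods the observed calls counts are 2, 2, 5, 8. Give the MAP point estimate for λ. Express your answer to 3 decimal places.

λ̂_MAP = 2.400

Σxᵢ = 2+2+5+8 = 17, with n = 4.
Posterior ∝ λ^7e^(−6λ) · λ^17e^(−4λ) = λ^24e^(−10λ), i.e. Gamma(shape=25, rate=10).
The mode of a Gamma(a, b) with a ≥ 1 (shape–rate) is (a−1)/b = 24/10 ≈ 2.400.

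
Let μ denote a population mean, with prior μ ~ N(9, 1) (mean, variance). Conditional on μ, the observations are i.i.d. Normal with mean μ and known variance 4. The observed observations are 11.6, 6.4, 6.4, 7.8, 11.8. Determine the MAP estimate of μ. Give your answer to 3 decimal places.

μ̂_MAP = 8.889

n = 5; x̄ = (11.6 + 6.4 + 6.4 + 7.8 + 11.8)/5 = 44/5 = 8.8.
For a Normal prior and Normal likelihood with known variance, the posterior is Normal; its mode equals its mean, the precision-weighted average.
Prior precision 1/σ₀² = 1/1 = 1; data precision n/σ² = 5/4 = 1.25.
μ̂ = (1·9 + 1.25·8.8) / (1 + 1.25) = 20/2.25 = 80/9 ≈ 8.889.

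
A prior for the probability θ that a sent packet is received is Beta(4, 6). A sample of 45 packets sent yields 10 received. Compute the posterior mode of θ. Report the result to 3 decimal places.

Prior: Beta(4, 6).
Data: 10 successes in 45 trials. The binomial likelihood contributes θ^10(1−θ)^35, so the posterior is Beta(4+10, 6+35) = Beta(14, 41).
For Beta(a, b) with a, b > 1 the mode is (a−1)/(a+b−2) = 13/53 ≈ 0.245.

θ̂_MAP = 0.245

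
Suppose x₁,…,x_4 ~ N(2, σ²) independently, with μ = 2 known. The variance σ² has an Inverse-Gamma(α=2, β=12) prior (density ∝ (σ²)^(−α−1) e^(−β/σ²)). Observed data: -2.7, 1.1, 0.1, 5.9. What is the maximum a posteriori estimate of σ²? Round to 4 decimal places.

σ̂²_MAP = 6.5720

Sum of squared deviations about the known mean: SS = (-2.7−2)² + (1.1−2)² + (0.1−2)² + (5.9−2)² = 41.72.
The Normal likelihood contributes (σ²)^(−n/2) exp(−SS/(2σ²)), so the posterior is Inverse-Gamma(α + n/2, β + SS/2) = Inverse-Gamma(4, 32.86).
The mode of Inverse-Gamma(a, b) is b/(a+1) = 32.86/5 ≈ 6.5720.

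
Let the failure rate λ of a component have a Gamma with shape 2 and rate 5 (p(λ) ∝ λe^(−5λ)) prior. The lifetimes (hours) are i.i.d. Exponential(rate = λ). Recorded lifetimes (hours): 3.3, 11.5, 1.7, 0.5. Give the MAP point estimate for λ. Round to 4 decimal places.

λ̂_MAP = 0.2273

The Exponential(rate=λ) likelihood is ∝ λ^n e^(−λΣtᵢ). Here n = 4 and Σtᵢ = 3.3 + 11.5 + 1.7 + 0.5 = 17.
Posterior ∝ λe^(−5λ) · λ^4e^(−17λ) = λ^5e^(−22λ), i.e. Gamma(6, 22).
Mode = (a−1)/b = 5/22 ≈ 0.2273.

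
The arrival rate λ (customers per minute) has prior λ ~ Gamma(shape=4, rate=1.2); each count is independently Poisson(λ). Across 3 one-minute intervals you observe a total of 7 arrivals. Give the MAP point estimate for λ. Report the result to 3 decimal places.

Σxᵢ = 7, n = 3.
Posterior ∝ λ^3e^(−1.2λ) · λ^7e^(−3λ) = λ^10e^(−4.2λ), i.e. Gamma(shape=11, rate=4.2).
The mode of a Gamma(a, b) with a ≥ 1 (shape–rate) is (a−1)/b = 10/4.2 ≈ 2.381.

λ̂_MAP = 2.381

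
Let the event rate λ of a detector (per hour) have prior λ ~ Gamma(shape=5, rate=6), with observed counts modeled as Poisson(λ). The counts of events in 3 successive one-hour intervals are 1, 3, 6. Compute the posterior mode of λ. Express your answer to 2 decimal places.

λ̂_MAP = 1.56

Σxᵢ = 1+3+6 = 10, with n = 3.
Posterior ∝ λ^4e^(−6λ) · λ^10e^(−3λ) = λ^14e^(−9λ), i.e. Gamma(shape=15, rate=9).
The mode of a Gamma(a, b) with a ≥ 1 (shape–rate) is (a−1)/b = 14/9 ≈ 1.56.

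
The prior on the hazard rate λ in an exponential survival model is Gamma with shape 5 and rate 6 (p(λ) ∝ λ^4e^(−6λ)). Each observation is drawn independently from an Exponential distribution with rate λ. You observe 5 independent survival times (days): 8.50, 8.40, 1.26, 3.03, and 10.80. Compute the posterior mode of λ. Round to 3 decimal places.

λ̂_MAP = 0.237

The Exponential(rate=λ) likelihood is ∝ λ^n e^(−λΣtᵢ). Here n = 5 and Σtᵢ = 8.50 + 8.40 + 1.26 + 3.03 + 10.80 = 31.99.
Posterior ∝ λ^4e^(−6λ) · λ^5e^(−31.99λ) = λ^9e^(−37.99λ), i.e. Gamma(10, 37.99).
Mode = (a−1)/b = 9/37.99 ≈ 0.237.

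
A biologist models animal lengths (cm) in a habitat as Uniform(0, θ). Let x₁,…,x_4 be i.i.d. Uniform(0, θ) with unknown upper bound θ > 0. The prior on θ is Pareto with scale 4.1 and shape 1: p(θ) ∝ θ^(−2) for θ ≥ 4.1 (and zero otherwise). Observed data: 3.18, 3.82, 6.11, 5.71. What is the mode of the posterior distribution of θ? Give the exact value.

θ̂_MAP = 6.11

The Uniform(0, θ) likelihood is θ^(−n) for θ ≥ max(xᵢ), zero otherwise. Here max(xᵢ) = 6.11.
Posterior ∝ θ^(−2) · θ^(−4) = θ^(−6) on θ ≥ max(4.1, 6.11) = 6.11.
This density is strictly decreasing in θ, so the posterior mode lies at the lower boundary of the support.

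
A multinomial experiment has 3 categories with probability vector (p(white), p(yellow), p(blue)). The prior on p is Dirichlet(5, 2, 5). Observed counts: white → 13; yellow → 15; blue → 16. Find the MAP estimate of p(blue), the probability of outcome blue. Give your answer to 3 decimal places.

The posterior is Dirichlet(αᵢ + nᵢ) = Dirichlet(18, 17, 21).
For a Dirichlet(a₁,…,a_K) with all aᵢ > 1, the mode has j-th component (aⱼ − 1)/(Σaᵢ − K).
Here Σaᵢ = 56 and K = 3, so p(blue) = (21 − 1)/(56 − 3) = 20/53 ≈ 0.377.

MAP estimate of p(blue) = 0.377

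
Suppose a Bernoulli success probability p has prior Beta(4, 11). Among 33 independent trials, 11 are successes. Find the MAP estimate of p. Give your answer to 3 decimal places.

Prior: Beta(4, 11).
Data: 11 successes in 33 trials. The binomial likelihood contributes p^11(1−p)^22, so the posterior is Beta(4+11, 11+22) = Beta(15, 33).
For Beta(a, b) with a, b > 1 the mode is (a−1)/(a+b−2) = 14/46 ≈ 0.304.

p̂_MAP = 0.304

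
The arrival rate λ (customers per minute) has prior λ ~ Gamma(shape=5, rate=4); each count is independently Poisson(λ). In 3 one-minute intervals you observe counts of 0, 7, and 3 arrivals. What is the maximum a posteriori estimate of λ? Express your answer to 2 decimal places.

Σxᵢ = 0+7+3 = 10, with n = 3.
Posterior ∝ λ^4e^(−4λ) · λ^10e^(−3λ) = λ^14e^(−7λ), i.e. Gamma(shape=15, rate=7).
The mode of a Gamma(a, b) with a ≥ 1 (shape–rate) is (a−1)/b = 14/7 ≈ 2.00.

λ̂_MAP = 2.00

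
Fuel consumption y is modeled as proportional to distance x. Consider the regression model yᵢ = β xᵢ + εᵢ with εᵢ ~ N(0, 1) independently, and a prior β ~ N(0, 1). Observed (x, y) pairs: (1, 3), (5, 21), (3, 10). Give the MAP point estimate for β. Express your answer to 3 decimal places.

log p(β | y) = −Σ(yᵢ − βxᵢ)²/(2·1) − β²/(2·1) + const.
Setting the derivative to zero: Σxᵢ(yᵢ − βxᵢ)/1 − β/1 = 0, so β = Σxᵢyᵢ / (Σxᵢ² + σ²/τ²).
Σxᵢyᵢ = 1·3 + 5·21 + 3·10 = 138; Σxᵢ² = 35; σ²/τ² = 1.
β̂_MAP = 138 / (35 + 1) = 138/36 ≈ 3.833.

β̂_MAP = 3.833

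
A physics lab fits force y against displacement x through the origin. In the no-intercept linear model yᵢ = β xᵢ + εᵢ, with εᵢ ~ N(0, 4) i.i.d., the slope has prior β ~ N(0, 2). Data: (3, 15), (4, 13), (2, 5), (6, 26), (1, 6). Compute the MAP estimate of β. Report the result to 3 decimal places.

β̂_MAP = 3.956

log p(β | y) = −Σ(yᵢ − βxᵢ)²/(2·4) − β²/(2·2) + const.
Setting the derivative to zero: Σxᵢ(yᵢ − βxᵢ)/4 − β/2 = 0, so β = Σxᵢyᵢ / (Σxᵢ² + σ²/τ²).
Σxᵢyᵢ = 3·15 + 4·13 + 2·5 + 6·26 + 1·6 = 269; Σxᵢ² = 66; σ²/τ² = 2.
β̂_MAP = 269 / (66 + 2) = 269/68 ≈ 3.956.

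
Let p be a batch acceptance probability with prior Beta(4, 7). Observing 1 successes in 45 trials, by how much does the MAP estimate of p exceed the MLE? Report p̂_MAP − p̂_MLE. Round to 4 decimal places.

MAP − MLE = 0.0519

Posterior is Beta(5, 51); MAP = (5−1)/(56−2) = 4/54 ≈ 0.07407.
MLE ignores the prior: p̂_MLE = k/n = 1/45 ≈ 0.02222.
Difference = 4/54 − 1/45 = 7/135 ≈ 0.0519.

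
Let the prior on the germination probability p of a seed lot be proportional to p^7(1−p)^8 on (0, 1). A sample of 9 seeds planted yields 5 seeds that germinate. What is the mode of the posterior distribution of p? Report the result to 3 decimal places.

p̂_MAP = 0.500

The prior density ∝ p^7(1−p)^8 is the kernel of Beta(8, 9).
Data: 5 successes in 9 trials. The binomial likelihood contributes p^5(1−p)^4, so the posterior is Beta(8+5, 9+4) = Beta(13, 13).
For Beta(a, b) with a, b > 1 the mode is (a−1)/(a+b−2) = 12/24 ≈ 0.500.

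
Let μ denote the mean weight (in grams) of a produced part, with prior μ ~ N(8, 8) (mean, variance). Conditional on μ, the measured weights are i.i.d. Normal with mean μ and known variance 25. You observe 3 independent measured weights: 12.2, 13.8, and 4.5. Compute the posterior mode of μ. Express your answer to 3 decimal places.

μ̂_MAP = 9.061

n = 3; x̄ = (12.2 + 13.8 + 4.5)/3 = 30.5/3 = 61/6 ≈ 10.1667.
For a Normal prior and Normal likelihood with known variance, the posterior is Normal; its mode equals its mean, the precision-weighted average.
Prior precision 1/σ₀² = 1/8 = 0.125; data precision n/σ² = 3/25 = 0.12.
μ̂ = (0.125·8 + 0.12·(61/6)) / (0.125 + 0.12) = 2.22/0.245 = 444/49 ≈ 9.061.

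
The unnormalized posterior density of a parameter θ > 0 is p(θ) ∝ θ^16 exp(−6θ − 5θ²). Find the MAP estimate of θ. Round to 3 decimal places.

θ̂_MAP = 1.000

ℓ'(θ) = 16/θ − 6 − 10θ. Setting this to zero and multiplying by θ: 10θ² + 6θ − 16 = 0.
θ = (−6 + √(6² + 4·10·16)) / (2·10) = (−6 + √676) / 20 = (−6 + 26)/20 = 1.
ℓ''(θ) = −16/θ² − 10 < 0, confirming a maximum.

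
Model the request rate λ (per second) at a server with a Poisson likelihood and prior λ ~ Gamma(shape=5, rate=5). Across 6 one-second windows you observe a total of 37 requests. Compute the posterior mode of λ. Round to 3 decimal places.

Σxᵢ = 37, n = 6.
Posterior ∝ λ^4e^(−5λ) · λ^37e^(−6λ) = λ^41e^(−11λ), i.e. Gamma(shape=42, rate=11).
The mode of a Gamma(a, b) with a ≥ 1 (shape–rate) is (a−1)/b = 41/11 ≈ 3.727.

λ̂_MAP = 3.727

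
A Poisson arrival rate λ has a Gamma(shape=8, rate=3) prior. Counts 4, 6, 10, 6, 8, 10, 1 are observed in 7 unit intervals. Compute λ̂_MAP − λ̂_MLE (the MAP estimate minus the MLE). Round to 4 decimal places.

MAP − MLE = -1.2286

Σxᵢ = 45. Posterior is Gamma(53, 10); MAP = (53−1)/10 = 52/10 ≈ 5.20000.
MLE = x̄ = 45/7 ≈ 6.42857.
Difference = 52/10 − 45/7 = -43/35 ≈ -1.2286.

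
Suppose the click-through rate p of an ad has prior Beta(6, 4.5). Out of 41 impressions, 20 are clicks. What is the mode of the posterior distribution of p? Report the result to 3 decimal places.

Prior: Beta(6, 4.5).
Data: 20 successes in 41 trials. The binomial likelihood contributes p^20(1−p)^21, so the posterior is Beta(6+20, 4.5+21) = Beta(26, 25.5).
For Beta(a, b) with a, b > 1 the mode is (a−1)/(a+b−2) = 25/49.5 ≈ 0.505.

p̂_MAP = 0.505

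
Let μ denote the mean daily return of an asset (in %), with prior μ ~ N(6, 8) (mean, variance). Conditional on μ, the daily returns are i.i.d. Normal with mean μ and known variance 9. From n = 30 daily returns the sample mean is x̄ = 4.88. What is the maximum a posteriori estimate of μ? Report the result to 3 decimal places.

μ̂_MAP = 4.920

n = 30, x̄ = 4.88.
For a Normal prior and Normal likelihood with known variance, the posterior is Normal; its mode equals its mean, the precision-weighted average.
Prior precision 1/σ₀² = 1/8 = 0.125; data precision n/σ² = 30/9 = 10/3.
μ̂ = (0.125·6 + (10/3)·4.88) / (0.125 + 10/3) = (1021/60)/(83/24) = 2042/415 ≈ 4.920.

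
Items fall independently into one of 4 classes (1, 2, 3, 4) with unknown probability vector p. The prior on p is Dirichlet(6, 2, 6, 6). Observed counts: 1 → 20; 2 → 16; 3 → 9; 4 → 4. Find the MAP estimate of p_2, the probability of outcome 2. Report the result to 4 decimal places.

The posterior is Dirichlet(αᵢ + nᵢ) = Dirichlet(26, 18, 15, 10).
For a Dirichlet(a₁,…,a_K) with all aᵢ > 1, the mode has j-th component (aⱼ − 1)/(Σaᵢ − K).
Here Σaᵢ = 69 and K = 4, so p_2 = (18 − 1)/(69 − 4) = 17/65 ≈ 0.2615.

MAP estimate: 0.2615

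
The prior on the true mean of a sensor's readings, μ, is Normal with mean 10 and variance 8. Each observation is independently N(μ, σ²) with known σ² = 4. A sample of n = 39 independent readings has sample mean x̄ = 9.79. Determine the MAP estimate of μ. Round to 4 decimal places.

μ̂_MAP = 9.7927

n = 39, x̄ = 9.79.
For a Normal prior and Normal likelihood with known variance, the posterior is Normal; its mode equals its mean, the precision-weighted average.
Prior precision 1/σ₀² = 1/8 = 0.125; data precision n/σ² = 39/4 = 9.75.
μ̂ = (0.125·10 + 9.75·9.79) / (0.125 + 9.75) = 96.7025/9.875 = 38681/3950 ≈ 9.7927.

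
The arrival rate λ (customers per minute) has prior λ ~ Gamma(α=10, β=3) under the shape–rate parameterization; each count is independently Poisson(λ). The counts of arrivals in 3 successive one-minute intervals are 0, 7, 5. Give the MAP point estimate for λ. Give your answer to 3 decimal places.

Σxᵢ = 0+7+5 = 12, with n = 3.
Posterior ∝ λ^9e^(−3λ) · λ^12e^(−3λ) = λ^21e^(−6λ), i.e. Gamma(shape=22, rate=6).
The mode of a Gamma(a, b) with a ≥ 1 (shape–rate) is (a−1)/b = 21/6 ≈ 3.500.

λ̂_MAP = 3.500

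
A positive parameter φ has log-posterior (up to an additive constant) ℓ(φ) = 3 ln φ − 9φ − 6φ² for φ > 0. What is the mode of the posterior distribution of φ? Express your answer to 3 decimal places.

ℓ'(φ) = 3/φ − 9 − 12φ. Setting this to zero and multiplying by φ: 12φ² + 9φ − 3 = 0.
φ = (−9 + √(9² + 4·12·3)) / (2·12) = (−9 + √225) / 24 = (−9 + 15)/24 = 1/4.
ℓ''(φ) = −3/φ² − 12 < 0, confirming a maximum.

φ̂_MAP = 0.250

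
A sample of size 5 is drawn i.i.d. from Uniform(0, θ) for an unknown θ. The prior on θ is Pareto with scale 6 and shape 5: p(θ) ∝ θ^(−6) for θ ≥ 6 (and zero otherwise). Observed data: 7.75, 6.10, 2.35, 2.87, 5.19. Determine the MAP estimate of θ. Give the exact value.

θ̂_MAP = 7.75

The Uniform(0, θ) likelihood is θ^(−n) for θ ≥ max(xᵢ), zero otherwise. Here max(xᵢ) = 7.75.
Posterior ∝ θ^(−6) · θ^(−5) = θ^(−11) on θ ≥ max(6, 7.75) = 7.75.
This density is strictly decreasing in θ, so the posterior mode lies at the lower boundary of the support.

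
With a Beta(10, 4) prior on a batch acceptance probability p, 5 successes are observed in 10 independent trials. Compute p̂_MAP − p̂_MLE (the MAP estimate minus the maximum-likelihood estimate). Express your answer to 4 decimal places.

MAP − MLE = 0.1364

Posterior is Beta(15, 9); MAP = (15−1)/(24−2) = 14/22 ≈ 0.63636.
MLE ignores the prior: p̂_MLE = k/n = 5/10 ≈ 0.50000.
Difference = 14/22 − 5/10 = 3/22 ≈ 0.1364.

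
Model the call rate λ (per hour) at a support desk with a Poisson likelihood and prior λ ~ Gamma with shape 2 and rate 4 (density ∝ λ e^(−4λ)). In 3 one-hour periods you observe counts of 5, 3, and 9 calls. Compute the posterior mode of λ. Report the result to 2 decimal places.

λ̂_MAP = 2.57

Σxᵢ = 5+3+9 = 17, with n = 3.
Posterior ∝ λe^(−4λ) · λ^17e^(−3λ) = λ^18e^(−7λ), i.e. Gamma(shape=19, rate=7).
The mode of a Gamma(a, b) with a ≥ 1 (shape–rate) is (a−1)/b = 18/7 ≈ 2.57.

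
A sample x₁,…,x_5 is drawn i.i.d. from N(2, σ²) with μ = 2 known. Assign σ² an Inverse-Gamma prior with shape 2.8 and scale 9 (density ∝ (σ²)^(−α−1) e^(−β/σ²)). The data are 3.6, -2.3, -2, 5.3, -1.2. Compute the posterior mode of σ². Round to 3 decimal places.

σ̂²_MAP = 6.046

Sum of squared deviations about the known mean: SS = (3.6−2)² + (-2.3−2)² + (-2−2)² + (5.3−2)² + (-1.2−2)² = 58.18.
The Normal likelihood contributes (σ²)^(−n/2) exp(−SS/(2σ²)), so the posterior is Inverse-Gamma(α + n/2, β + SS/2) = Inverse-Gamma(5.3, 38.09).
The mode of Inverse-Gamma(a, b) is b/(a+1) = 38.09/6.3 ≈ 6.046.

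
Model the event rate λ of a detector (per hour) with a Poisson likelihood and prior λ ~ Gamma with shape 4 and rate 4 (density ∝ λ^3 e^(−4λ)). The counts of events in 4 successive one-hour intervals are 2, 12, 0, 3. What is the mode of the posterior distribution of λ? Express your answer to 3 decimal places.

λ̂_MAP = 2.500

Σxᵢ = 2+12+0+3 = 17, with n = 4.
Posterior ∝ λ^3e^(−4λ) · λ^17e^(−4λ) = λ^20e^(−8λ), i.e. Gamma(shape=21, rate=8).
The mode of a Gamma(a, b) with a ≥ 1 (shape–rate) is (a−1)/b = 20/8 ≈ 2.500.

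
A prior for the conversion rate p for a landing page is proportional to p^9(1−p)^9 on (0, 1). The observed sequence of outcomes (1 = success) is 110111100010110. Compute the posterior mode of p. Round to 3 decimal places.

p̂_MAP = 0.545

The prior density ∝ p^9(1−p)^9 is the kernel of Beta(10, 10).
Data: 9 successes in 15 trials (from the sequence). The binomial likelihood contributes p^9(1−p)^6, so the posterior is Beta(10+9, 10+6) = Beta(19, 16).
For Beta(a, b) with a, b > 1 the mode is (a−1)/(a+b−2) = 18/33 ≈ 0.545.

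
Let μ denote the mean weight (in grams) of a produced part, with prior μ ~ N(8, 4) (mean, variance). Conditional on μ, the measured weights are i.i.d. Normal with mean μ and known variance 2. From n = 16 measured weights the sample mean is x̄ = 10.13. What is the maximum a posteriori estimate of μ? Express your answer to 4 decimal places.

n = 16, x̄ = 10.13.
For a Normal prior and Normal likelihood with known variance, the posterior is Normal; its mode equals its mean, the precision-weighted average.
Prior precision 1/σ₀² = 1/4 = 0.25; data precision n/σ² = 16/2 = 8.
μ̂ = (0.25·8 + 8·10.13) / (0.25 + 8) = 83.04/8.25 = 2768/275 ≈ 10.0655.

μ̂_MAP = 10.0655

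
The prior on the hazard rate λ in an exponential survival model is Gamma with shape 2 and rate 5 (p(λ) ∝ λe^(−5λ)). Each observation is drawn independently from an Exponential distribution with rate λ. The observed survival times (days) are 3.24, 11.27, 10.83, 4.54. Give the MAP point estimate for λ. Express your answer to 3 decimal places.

λ̂_MAP = 0.143

The Exponential(rate=λ) likelihood is ∝ λ^n e^(−λΣtᵢ). Here n = 4 and Σtᵢ = 3.24 + 11.27 + 10.83 + 4.54 = 29.88.
Posterior ∝ λe^(−5λ) · λ^4e^(−29.88λ) = λ^5e^(−34.88λ), i.e. Gamma(6, 34.88).
Mode = (a−1)/b = 5/34.88 ≈ 0.143.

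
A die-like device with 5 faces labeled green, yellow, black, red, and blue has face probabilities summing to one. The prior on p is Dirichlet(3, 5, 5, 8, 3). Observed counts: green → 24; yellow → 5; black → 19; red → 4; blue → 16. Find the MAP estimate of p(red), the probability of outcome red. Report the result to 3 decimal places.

MAP estimate of p(red) = 0.126

The posterior is Dirichlet(αᵢ + nᵢ) = Dirichlet(27, 10, 24, 12, 19).
For a Dirichlet(a₁,…,a_K) with all aᵢ > 1, the mode has j-th component (aⱼ − 1)/(Σaᵢ − K).
Here Σaᵢ = 92 and K = 5, so p(red) = (12 − 1)/(92 − 5) = 11/87 ≈ 0.126.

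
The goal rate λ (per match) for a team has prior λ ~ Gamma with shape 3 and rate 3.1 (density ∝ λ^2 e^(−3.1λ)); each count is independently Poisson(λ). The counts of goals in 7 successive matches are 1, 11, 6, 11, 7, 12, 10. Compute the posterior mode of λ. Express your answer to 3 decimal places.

Σxᵢ = 1+11+6+11+7+12+10 = 58, with n = 7.
Posterior ∝ λ^2e^(−3.1λ) · λ^58e^(−7λ) = λ^60e^(−10.1λ), i.e. Gamma(shape=61, rate=10.1).
The mode of a Gamma(a, b) with a ≥ 1 (shape–rate) is (a−1)/b = 60/10.1 ≈ 5.941.

λ̂_MAP = 5.941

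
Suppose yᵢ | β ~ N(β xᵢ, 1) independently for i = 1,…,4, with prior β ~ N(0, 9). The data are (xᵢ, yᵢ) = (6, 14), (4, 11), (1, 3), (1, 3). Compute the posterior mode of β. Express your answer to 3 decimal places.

log p(β | y) = −Σ(yᵢ − βxᵢ)²/(2·1) − β²/(2·9) + const.
Setting the derivative to zero: Σxᵢ(yᵢ − βxᵢ)/1 − β/9 = 0, so β = Σxᵢyᵢ / (Σxᵢ² + σ²/τ²).
Σxᵢyᵢ = 6·14 + 4·11 + 1·3 + 1·3 = 134; Σxᵢ² = 54; σ²/τ² = 1/9.
β̂_MAP = 134 / (54 + 1/9) = 134/(487/9) = 1206/487 ≈ 2.476.

β̂_MAP = 2.476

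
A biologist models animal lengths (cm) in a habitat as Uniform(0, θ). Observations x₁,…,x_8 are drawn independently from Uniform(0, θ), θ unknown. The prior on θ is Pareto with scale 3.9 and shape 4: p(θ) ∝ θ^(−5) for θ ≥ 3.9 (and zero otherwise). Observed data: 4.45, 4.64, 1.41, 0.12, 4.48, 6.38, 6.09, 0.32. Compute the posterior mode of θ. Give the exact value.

θ̂_MAP = 6.38

The Uniform(0, θ) likelihood is θ^(−n) for θ ≥ max(xᵢ), zero otherwise. Here max(xᵢ) = 6.38.
Posterior ∝ θ^(−5) · θ^(−8) = θ^(−13) on θ ≥ max(3.9, 6.38) = 6.38.
This density is strictly decreasing in θ, so the posterior mode lies at the lower boundary of the support.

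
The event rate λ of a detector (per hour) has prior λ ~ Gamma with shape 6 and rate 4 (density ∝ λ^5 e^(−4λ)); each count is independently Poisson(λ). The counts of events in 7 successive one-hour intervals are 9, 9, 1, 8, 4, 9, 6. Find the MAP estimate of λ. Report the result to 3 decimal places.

λ̂_MAP = 4.636

Σxᵢ = 9+9+1+8+4+9+6 = 46, with n = 7.
Posterior ∝ λ^5e^(−4λ) · λ^46e^(−7λ) = λ^51e^(−11λ), i.e. Gamma(shape=52, rate=11).
The mode of a Gamma(a, b) with a ≥ 1 (shape–rate) is (a−1)/b = 51/11 ≈ 4.636.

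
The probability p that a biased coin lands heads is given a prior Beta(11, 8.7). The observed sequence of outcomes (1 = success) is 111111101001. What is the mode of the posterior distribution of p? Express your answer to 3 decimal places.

Prior: Beta(11, 8.7).
Data: 9 successes in 12 trials (from the sequence). The binomial likelihood contributes p^9(1−p)^3, so the posterior is Beta(11+9, 8.7+3) = Beta(20, 11.7).
For Beta(a, b) with a, b > 1 the mode is (a−1)/(a+b−2) = 19/29.7 ≈ 0.640.

p̂_MAP = 0.640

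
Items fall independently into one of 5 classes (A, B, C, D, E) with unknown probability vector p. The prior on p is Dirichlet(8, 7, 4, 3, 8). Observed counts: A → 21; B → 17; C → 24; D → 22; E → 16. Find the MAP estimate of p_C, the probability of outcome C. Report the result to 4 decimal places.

The posterior is Dirichlet(αᵢ + nᵢ) = Dirichlet(29, 24, 28, 25, 24).
For a Dirichlet(a₁,…,a_K) with all aᵢ > 1, the mode has j-th component (aⱼ − 1)/(Σaᵢ − K).
Here Σaᵢ = 130 and K = 5, so p_C = (28 − 1)/(130 − 5) = 27/125 ≈ 0.2160.

MAP estimate of p_C = 0.2160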